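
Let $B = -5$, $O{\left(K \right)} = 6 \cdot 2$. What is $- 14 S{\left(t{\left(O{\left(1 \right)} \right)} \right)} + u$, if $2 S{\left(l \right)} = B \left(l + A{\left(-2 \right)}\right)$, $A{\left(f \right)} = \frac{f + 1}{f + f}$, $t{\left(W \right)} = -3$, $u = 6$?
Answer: $- \frac{361}{4} \approx -90.25$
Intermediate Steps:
$O{\left(K \right)} = 12$
$A{\left(f \right)} = \frac{1 + f}{2 f}$
$S{\left(l \right)} = - \frac{5}{8} - \frac{5 l}{2}$ ($S{\left(l \right)} = \frac{\left(-5\right) \left(l + \frac{1 - 2}{2 \left(-2\right)}\right)}{2} = \frac{\left(-5\right) \left(l + \frac{1}{2} \left(- \frac{1}{2}\right) \left(-1\right)\right)}{2} = \frac{\left(-5\right) \left(l + \frac{1}{4}\right)}{2} = \frac{\left(-5\right) \left(\frac{1}{4} + l\right)}{2} = \frac{- \frac{5}{4} - 5 l}{2} = - \frac{5}{8} - \frac{5 l}{2}$)
$- 14 S{\left(t{\left(O{\left(1 \right)} \right)} \right)} + u = - 14 \left(- \frac{5}{8} - - \frac{15}{2}\right) + 6 = - 14 \left(- \frac{5}{8} + \frac{15}{2}\right) + 6 = \left(-14\right) \frac{55}{8} + 6 = - \frac{385}{4} + 6 = - \frac{361}{4}$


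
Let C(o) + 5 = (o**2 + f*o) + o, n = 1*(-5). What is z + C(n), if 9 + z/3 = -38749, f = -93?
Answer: -115794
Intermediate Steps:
z = -116274 (z = -27 + 3*(-38749) = -27 - 116247 = -116274)
n = -5
C(o) = -5 + o**2 - 92*o (C(o) = -5 + ((o**2 - 93*o) + o) = -5 + (o**2 - 92*o) = -5 + o**2 - 92*o)
z + C(n) = -116274 + (-5 + (-5)**2 - 92*(-5)) = -116274 + (-5 + 25 + 460) = -116274 + 480 = -115794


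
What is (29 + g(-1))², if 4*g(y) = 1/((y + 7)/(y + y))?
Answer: 120409/144 ≈ 836.17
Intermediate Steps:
g(y) = y/(2*(7 + y)) (g(y) = 1/(4*(((y + 7)/(y + y)))) = 1/(4*(((7 + y)/((2*y))))) = 1/(4*(((7 + y)*(1/(2*y))))) = 1/(4*(((7 + y)/(2*y)))) = (2*y/(7 + y))/4 = y/(2*(7 + y)))
(29 + g(-1))² = (29 + (½)*(-1)/(7 - 1))² = (29 + (½)*(-1)/6)² = (29 + (½)*(-1)*(⅙))² = (29 - 1/12)² = (347/12)² = 120409/144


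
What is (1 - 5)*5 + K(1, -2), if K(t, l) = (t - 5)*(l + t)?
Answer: -16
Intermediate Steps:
K(t, l) = (-5 + t)*(l + t)
(1 - 5)*5 + K(1, -2) = (1 - 5)*5 + (1**2 - 5*(-2) - 5*1 - 2*1) = -4*5 + (1 + 10 - 5 - 2) = -20 + 4 = -16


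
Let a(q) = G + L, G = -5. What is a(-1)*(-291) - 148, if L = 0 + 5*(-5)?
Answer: 8582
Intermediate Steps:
L = -25 (L = 0 - 25 = -25)
a(q) = -30 (a(q) = -5 - 25 = -30)
a(-1)*(-291) - 148 = -30*(-291) - 148 = 8730 - 148 = 8582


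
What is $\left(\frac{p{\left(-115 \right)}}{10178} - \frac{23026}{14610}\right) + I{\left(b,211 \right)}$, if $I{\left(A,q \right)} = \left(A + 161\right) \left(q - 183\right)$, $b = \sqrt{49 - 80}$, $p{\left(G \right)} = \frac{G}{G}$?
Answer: $\frac{335053935311}{74350290} + 28 i \sqrt{31} \approx 4506.4 + 155.9 i$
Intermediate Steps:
$p{\left(G \right)} = 1$
$b = i \sqrt{31}$ ($b = \sqrt{-31} = i \sqrt{31} \approx 5.5678 i$)
$I{\left(A,q \right)} = \left(-183 + q\right) \left(161 + A\right)$ ($I{\left(A,q \right)} = \left(161 + A\right) \left(-183 + q\right) = \left(-183 + q\right) \left(161 + A\right)$)
$\left(\frac{p{\left(-115 \right)}}{10178} - \frac{23026}{14610}\right) + I{\left(b,211 \right)} = \left(1 \cdot \frac{1}{10178} - \frac{23026}{14610}\right) + \left(-29463 - 183 i \sqrt{31} + 161 \cdot 211 + i \sqrt{31} \cdot 211\right) = \left(1 \cdot \frac{1}{10178} - \frac{11513}{7305}\right) + \left(-29463 - 183 i \sqrt{31} + 33971 + 211 i \sqrt{31}\right) = \left(\frac{1}{10178} - \frac{11513}{7305}\right) + \left(4508 + 28 i \sqrt{31}\right) = - \frac{117172009}{74350290} + \left(4508 + 28 i \sqrt{31}\right) = \frac{335053935311}{74350290} + 28 i \sqrt{31}$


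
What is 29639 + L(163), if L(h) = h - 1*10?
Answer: 29792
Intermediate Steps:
L(h) = -10 + h (L(h) = h - 10 = -10 + h)
29639 + L(163) = 29639 + (-10 + 163) = 29639 + 153 = 29792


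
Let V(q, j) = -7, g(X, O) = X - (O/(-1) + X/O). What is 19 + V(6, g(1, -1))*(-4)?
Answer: 47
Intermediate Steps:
g(X, O) = O + X - X/O (g(X, O) = X - (O*(-1) + X/O) = X - (-O + X/O) = X + (O - X/O) = O + X - X/O)
19 + V(6, g(1, -1))*(-4) = 19 - 7*(-4) = 19 + 28 = 47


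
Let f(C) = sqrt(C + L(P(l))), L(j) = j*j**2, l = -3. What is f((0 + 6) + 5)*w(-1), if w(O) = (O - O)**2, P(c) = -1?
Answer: 0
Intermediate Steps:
w(O) = 0 (w(O) = 0**2 = 0)
L(j) = j**3
f(C) = sqrt(-1 + C) (f(C) = sqrt(C + (-1)**3) = sqrt(C - 1) = sqrt(-1 + C))
f((0 + 6) + 5)*w(-1) = sqrt(-1 + ((0 + 6) + 5))*0 = sqrt(-1 + (6 + 5))*0 = sqrt(-1 + 11)*0 = sqrt(10)*0 = 0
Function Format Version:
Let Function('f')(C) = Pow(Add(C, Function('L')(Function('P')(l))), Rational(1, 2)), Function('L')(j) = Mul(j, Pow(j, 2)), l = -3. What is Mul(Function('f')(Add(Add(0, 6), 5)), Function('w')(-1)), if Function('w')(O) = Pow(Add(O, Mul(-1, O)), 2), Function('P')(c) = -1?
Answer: 0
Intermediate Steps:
Function('w')(O) = 0 (Function('w')(O) = Pow(0, 2) = 0)
Function('L')(j) = Pow(j, 3)
Function('f')(C) = Pow(Add(-1, C), Rational(1, 2)) (Function('f')(C) = Pow(Add(C, Pow(-1, 3)), Rational(1, 2)) = Pow(Add(C, -1), Rational(1, 2)) = Pow(Add(-1, C), Rational(1, 2)))
Mul(Function('f')(Add(Add(0, 6), 5)), Function('w')(-1)) = Mul(Pow(Add(-1, Add(Add(0, 6), 5)), Rational(1, 2)), 0) = Mul(Pow(Add(-1, Add(6, 5)), Rational(1, 2)), 0) = Mul(Pow(Add(-1, 11), Rational(1, 2)), 0) = Mul(Pow(10, Rational(1, 2)), 0) = 0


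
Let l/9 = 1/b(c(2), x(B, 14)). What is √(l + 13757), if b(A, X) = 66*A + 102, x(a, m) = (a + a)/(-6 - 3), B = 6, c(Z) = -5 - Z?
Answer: √5502790/20 ≈ 117.29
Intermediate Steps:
x(a, m) = -2*a/9 (x(a, m) = (2*a)/(-9) = (2*a)*(-⅑) = -2*a/9)
b(A, X) = 102 + 66*A
l = -1/40 (l = 9/(102 + 66*(-5 - 1*2)) = 9/(102 + 66*(-5 - 2)) = 9/(102 + 66*(-7)) = 9/(102 - 462) = 9/(-360) = 9*(-1/360) = -1/40 ≈ -0.025000)
√(l + 13757) = √(-1/40 + 13757) = √(550279/40) = √5502790/20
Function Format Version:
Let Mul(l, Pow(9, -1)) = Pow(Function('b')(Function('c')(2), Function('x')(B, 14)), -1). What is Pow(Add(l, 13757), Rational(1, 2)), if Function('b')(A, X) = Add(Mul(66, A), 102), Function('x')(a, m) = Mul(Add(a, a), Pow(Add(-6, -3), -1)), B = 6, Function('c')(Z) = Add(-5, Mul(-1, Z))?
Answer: Mul(Rational(1, 20), Pow(5502790, Rational(1, 2))) ≈ 117.29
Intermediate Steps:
Function('x')(a, m) = Mul(Rational(-2, 9), a) (Function('x')(a, m) = Mul(Mul(2, a), Pow(-9, -1)) = Mul(Mul(2, a), Rational(-1, 9)) = Mul(Rational(-2, 9), a))
Function('b')(A, X) = Add(102, Mul(66, A))
l = Rational(-1, 40) (l = Mul(9, Pow(Add(102, Mul(66, Add(-5, Mul(-1, 2)))), -1)) = Mul(9, Pow(Add(102, Mul(66, Add(-5, -2))), -1)) = Mul(9, Pow(Add(102, Mul(66, -7)), -1)) = Mul(9, Pow(Add(102, -462), -1)) = Mul(9, Pow(-360, -1)) = Mul(9, Rational(-1, 360)) = Rational(-1, 40) ≈ -0.025000)
Pow(Add(l, 13757), Rational(1, 2)) = Pow(Add(Rational(-1, 40), 13757), Rational(1, 2)) = Pow(Rational(550279, 40), Rational(1, 2)) = Mul(Rational(1, 20), Pow(5502790, Rational(1, 2)))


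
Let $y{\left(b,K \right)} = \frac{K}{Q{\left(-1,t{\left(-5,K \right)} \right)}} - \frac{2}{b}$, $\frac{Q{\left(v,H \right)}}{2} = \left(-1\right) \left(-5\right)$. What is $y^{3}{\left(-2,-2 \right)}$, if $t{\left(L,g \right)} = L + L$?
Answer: $\frac{64}{125} \approx 0.512$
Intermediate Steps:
$t{\left(L,g \right)} = 2 L$
$Q{\left(v,H \right)} = 10$ ($Q{\left(v,H \right)} = 2 \left(\left(-1\right) \left(-5\right)\right) = 2 \cdot 5 = 10$)
$y{\left(b,K \right)} = - \frac{2}{b} + \frac{K}{10}$ ($y{\left(b,K \right)} = \frac{K}{10} - \frac{2}{b} = - \frac{2}{b} + \frac{K}{10}$)
$y^{3}{\left(-2,-2 \right)} = \left(- \frac{2}{-2} + \frac{1}{10} \left(-2\right)\right)^{3} = \left(\left(-2\right) \left(- \frac{1}{2}\right) - \frac{1}{5}\right)^{3} = \left(1 - \frac{1}{5}\right)^{3} = \left(\frac{4}{5}\right)^{3} = \frac{64}{125}$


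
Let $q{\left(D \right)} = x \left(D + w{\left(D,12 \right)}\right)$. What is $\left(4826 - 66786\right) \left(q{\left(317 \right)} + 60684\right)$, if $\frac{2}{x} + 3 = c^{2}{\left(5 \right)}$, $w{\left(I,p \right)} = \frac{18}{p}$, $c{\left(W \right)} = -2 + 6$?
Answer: $-3763016680$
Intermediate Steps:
$c{\left(W \right)} = 4$
$x = \frac{2}{13}$ ($x = \frac{2}{-3 + 4^{2}} = \frac{2}{-3 + 16} = \frac{2}{13} \approx 0.15385$)
$q{\left(D \right)} = \frac{3}{13} + \frac{2 D}{13}$ ($q{\left(D \right)} = \frac{2 \left(D + \frac{18}{12}\right)}{13} = \frac{2 \left(D + 18 \cdot \frac{1}{12}\right)}{13} = \frac{2 \left(D + \frac{3}{2}\right)}{13} = \frac{2 \left(\frac{3}{2} + D\right)}{13} = \frac{3}{13} + \frac{2 D}{13}$)
$\left(4826 - 66786\right) \left(q{\left(317 \right)} + 60684\right) = \left(4826 - 66786\right) \left(\left(\frac{3}{13} + \frac{2}{13} \cdot 317\right) + 60684\right) = - 61960 \left(\left(\frac{3}{13} + \frac{634}{13}\right) + 60684\right) = - 61960 \left(49 + 60684\right) = \left(-61960\right) 60733 = -3763016680$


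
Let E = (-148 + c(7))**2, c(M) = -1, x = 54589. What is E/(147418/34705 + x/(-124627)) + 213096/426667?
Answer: 40973494052448562081/7030512944743947 ≈ 5828.0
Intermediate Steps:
E = 22201 (E = (-148 - 1)**2 = (-149)**2 = 22201)
E/(147418/34705 + x/(-124627)) + 213096/426667 = 22201/(147418/34705 + 54589/(-124627)) + 213096/426667 = 22201/(147418*(1/34705) + 54589*(-1/124627)) + 213096*(1/426667) = 22201/(147418/34705 - 54589/124627) + 213096/426667 = 22201/(16477751841/4325180035) + 213096/426667 = 22201*(4325180035/16477751841) + 213096/426667 = 96023321957035/16477751841 + 213096/426667 = 40973494052448562081/7030512944743947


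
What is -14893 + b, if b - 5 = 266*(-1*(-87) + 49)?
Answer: 21288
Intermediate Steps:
b = 36181 (b = 5 + 266*(-1*(-87) + 49) = 5 + 266*(87 + 49) = 5 + 266*136 = 5 + 36176 = 36181)
-14893 + b = -14893 + 36181 = 21288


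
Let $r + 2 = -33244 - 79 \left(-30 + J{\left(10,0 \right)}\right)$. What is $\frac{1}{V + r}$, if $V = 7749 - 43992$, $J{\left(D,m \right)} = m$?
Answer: $- \frac{1}{67119} \approx -1.4899 \cdot 10^{-5}$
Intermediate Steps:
$V = -36243$ ($V = 7749 - 43992 = -36243$)
$r = -30876$ ($r = -2 - \left(33244 + 79 \left(-30 + 0\right)\right) = -2 - \left(33244 + 79 \left(-30\right)\right) = -2 - 30874 = -30876$)
$\frac{1}{V + r} = \frac{1}{-36243 - 30876} = \frac{1}{-67119} = - \frac{1}{67119}$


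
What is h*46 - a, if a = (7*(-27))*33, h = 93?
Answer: 10515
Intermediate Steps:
a = -6237 (a = -189*33 = -6237)
h*46 - a = 93*46 - 1*(-6237) = 4278 + 6237 = 10515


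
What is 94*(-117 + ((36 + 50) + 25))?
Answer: -564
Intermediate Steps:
94*(-117 + ((36 + 50) + 25)) = 94*(-117 + (86 + 25)) = 94*(-117 + 111) = 94*(-6) = -564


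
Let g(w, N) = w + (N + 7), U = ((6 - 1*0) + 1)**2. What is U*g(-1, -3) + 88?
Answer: 235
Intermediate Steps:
U = 49 (U = ((6 + 0) + 1)**2 = (6 + 1)**2 = 7**2 = 49)
g(w, N) = 7 + N + w (g(w, N) = w + (7 + N) = 7 + N + w)
U*g(-1, -3) + 88 = 49*(7 - 3 - 1) + 88 = 49*3 + 88 = 147 + 88 = 235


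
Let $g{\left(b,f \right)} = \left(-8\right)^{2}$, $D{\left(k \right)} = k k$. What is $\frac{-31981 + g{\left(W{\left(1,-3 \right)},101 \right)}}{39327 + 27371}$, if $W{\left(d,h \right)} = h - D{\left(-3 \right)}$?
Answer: $- \frac{31917}{66698} \approx -0.47853$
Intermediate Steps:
$D{\left(k \right)} = k^{2}$
$W{\left(d,h \right)} = -9 + h$ ($W{\left(d,h \right)} = h - \left(-3\right)^{2} = h - 9 = -9 + h$)
$g{\left(b,f \right)} = 64$
$\frac{-31981 + g{\left(W{\left(1,-3 \right)},101 \right)}}{39327 + 27371} = \frac{-31981 + 64}{39327 + 27371} = - \frac{31917}{66698}$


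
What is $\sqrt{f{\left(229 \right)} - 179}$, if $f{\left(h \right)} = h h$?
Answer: $\sqrt{52262} \approx 228.61$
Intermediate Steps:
$f{\left(h \right)} = h^{2}$
$\sqrt{f{\left(229 \right)} - 179} = \sqrt{229^{2} - 179} = \sqrt{52441 - 179} = \sqrt{52262}$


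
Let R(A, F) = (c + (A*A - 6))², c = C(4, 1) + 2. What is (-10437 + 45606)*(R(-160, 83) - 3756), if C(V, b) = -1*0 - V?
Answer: 23033820773652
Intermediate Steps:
C(V, b) = -V (C(V, b) = 0 - V = -V)
c = -2 (c = -1*4 + 2 = -4 + 2 = -2)
R(A, F) = (-8 + A²)² (R(A, F) = (-2 + (A*A - 6))² = (-2 + (A² - 6))² = (-2 + (-6 + A²))² = (-8 + A²)²)
(-10437 + 45606)*(R(-160, 83) - 3756) = (-10437 + 45606)*((-8 + (-160)²)² - 3756) = 35169*((-8 + 25600)² - 3756) = 35169*(25592² - 3756) = 35169*(654950464 - 3756) = 35169*654946708 = 23033820773652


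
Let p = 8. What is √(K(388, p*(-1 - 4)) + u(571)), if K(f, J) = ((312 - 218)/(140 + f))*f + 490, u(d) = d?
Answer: √4922610/66 ≈ 33.617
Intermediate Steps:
K(f, J) = 490 + 94*f/(140 + f) (K(f, J) = (94/(140 + f))*f + 490 = 94*f/(140 + f) + 490 = 490 + 94*f/(140 + f))
√(K(388, p*(-1 - 4)) + u(571)) = √(8*(8575 + 73*388)/(140 + 388) + 571) = √(8*(8575 + 28324)/528 + 571) = √(8*(1/528)*36899 + 571) = √(36899/66 + 571) = √(74585/66) = √4922610/66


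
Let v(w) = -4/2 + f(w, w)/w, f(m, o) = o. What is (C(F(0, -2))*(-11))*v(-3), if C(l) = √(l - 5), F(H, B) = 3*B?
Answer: 11*I*√11 ≈ 36.483*I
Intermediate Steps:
v(w) = -1 (v(w) = -4/2 + w/w = -4*½ + 1 = -2 + 1 = -1)
C(l) = √(-5 + l)
(C(F(0, -2))*(-11))*v(-3) = (√(-5 + 3*(-2))*(-11))*(-1) = (√(-5 - 6)*(-11))*(-1) = (√(-11)*(-11))*(-1) = ((I*√11)*(-11))*(-1) = -11*I*√11*(-1) = 11*I*√11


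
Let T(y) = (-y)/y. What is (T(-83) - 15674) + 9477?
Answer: -6198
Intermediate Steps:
T(y) = -1
(T(-83) - 15674) + 9477 = (-1 - 15674) + 9477 = -15675 + 9477 = -6198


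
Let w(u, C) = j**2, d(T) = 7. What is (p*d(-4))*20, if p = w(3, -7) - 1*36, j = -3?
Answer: -3780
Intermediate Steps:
w(u, C) = 9 (w(u, C) = (-3)**2 = 9)
p = -27 (p = 9 - 1*36 = 9 - 36 = -27)
(p*d(-4))*20 = -27*7*20 = -189*20 = -3780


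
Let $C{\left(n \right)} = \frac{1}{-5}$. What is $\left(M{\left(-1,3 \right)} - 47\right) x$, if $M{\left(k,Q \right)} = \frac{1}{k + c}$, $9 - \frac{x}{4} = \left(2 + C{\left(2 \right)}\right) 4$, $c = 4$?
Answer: $-336$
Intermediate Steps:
$C{\left(n \right)} = - \frac{1}{5}$
$x = \frac{36}{5}$ ($x = 36 - 4 \left(2 - \frac{1}{5}\right) 4 = 36 - 4 \cdot \frac{9}{5} \cdot 4 = 36 - \frac{144}{5} = \frac{36}{5} \approx 7.2$)
$M{\left(k,Q \right)} = \frac{1}{4 + k}$ ($M{\left(k,Q \right)} = \frac{1}{k + 4} = \frac{1}{4 + k}$)
$\left(M{\left(-1,3 \right)} - 47\right) x = \left(\frac{1}{4 - 1} - 47\right) \frac{36}{5} = \left(\frac{1}{3} - 47\right) \frac{36}{5} = \left(- \frac{140}{3}\right) \frac{36}{5} = -336$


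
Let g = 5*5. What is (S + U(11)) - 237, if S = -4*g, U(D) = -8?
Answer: -345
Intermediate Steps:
g = 25
S = -100 (S = -4*25 = -100)
(S + U(11)) - 237 = (-100 - 8) - 237 = -108 - 237 = -345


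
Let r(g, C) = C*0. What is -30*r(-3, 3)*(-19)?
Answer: 0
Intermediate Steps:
r(g, C) = 0
-30*r(-3, 3)*(-19) = -30*0*(-19) = 0*(-19) = 0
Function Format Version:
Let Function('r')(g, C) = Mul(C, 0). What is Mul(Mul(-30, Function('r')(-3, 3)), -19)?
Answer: 0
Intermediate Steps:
Function('r')(g, C) = 0
Mul(Mul(-30, Function('r')(-3, 3)), -19) = Mul(Mul(-30, 0), -19) = Mul(0, -19) = 0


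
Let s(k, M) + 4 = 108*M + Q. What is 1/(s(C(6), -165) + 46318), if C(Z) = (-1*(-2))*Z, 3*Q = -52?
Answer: 3/85430 ≈ 3.5116e-5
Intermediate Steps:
Q = -52/3 (Q = (⅓)*(-52) = -52/3 ≈ -17.333)
C(Z) = 2*Z
s(k, M) = -64/3 + 108*M (s(k, M) = -4 + (108*M - 52/3) = -4 + (-52/3 + 108*M) = -64/3 + 108*M)
1/(s(C(6), -165) + 46318) = 1/((-64/3 + 108*(-165)) + 46318) = 1/((-64/3 - 17820) + 46318) = 1/(-53524/3 + 46318) = 1/(85430/3) = 3/85430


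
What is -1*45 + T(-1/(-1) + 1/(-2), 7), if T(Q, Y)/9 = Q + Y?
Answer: 45/2 ≈ 22.500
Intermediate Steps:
T(Q, Y) = 9*Q + 9*Y (T(Q, Y) = 9*(Q + Y) = 9*Q + 9*Y)
-1*45 + T(-1/(-1) + 1/(-2), 7) = -1*45 + (9*(-1/(-1) + 1/(-2)) + 9*7) = -45 + (9*(-1*(-1) + 1*(-1/2)) + 63) = -45 + (9*(1 - 1/2) + 63) = -45 + (9*(1/2) + 63) = -45 + (9/2 + 63) = -45 + 135/2 = 45/2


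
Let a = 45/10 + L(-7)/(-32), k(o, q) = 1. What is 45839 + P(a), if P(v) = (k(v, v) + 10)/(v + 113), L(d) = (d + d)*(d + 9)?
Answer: 43409621/947 ≈ 45839.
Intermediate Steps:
L(d) = 2*d*(9 + d) (L(d) = (2*d)*(9 + d) = 2*d*(9 + d))
a = 43/8 (a = 45/10 + (2*(-7)*(9 - 7))/(-32) = 45*(⅒) + (2*(-7)*2)*(-1/32) = 9/2 - 28*(-1/32) = 9/2 + 7/8 = 43/8 ≈ 5.3750)
P(v) = 11/(113 + v) (P(v) = (1 + 10)/(v + 113) = 11/(113 + v))
45839 + P(a) = 45839 + 11/(113 + 43/8) = 45839 + 11/(947/8) = 45839 + 11*(8/947) = 45839 + 88/947 = 43409621/947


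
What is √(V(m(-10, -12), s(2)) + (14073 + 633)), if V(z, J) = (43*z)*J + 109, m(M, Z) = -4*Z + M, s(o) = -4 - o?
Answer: √5011 ≈ 70.788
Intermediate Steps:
m(M, Z) = M - 4*Z
V(z, J) = 109 + 43*J*z (V(z, J) = 43*J*z + 109 = 109 + 43*J*z)
√(V(m(-10, -12), s(2)) + (14073 + 633)) = √((109 + 43*(-4 - 1*2)*(-10 - 4*(-12))) + (14073 + 633)) = √((109 + 43*(-4 - 2)*(-10 + 48)) + 14706) = √((109 + 43*(-6)*38) + 14706) = √((109 - 9804) + 14706) = √(-9695 + 14706) = √5011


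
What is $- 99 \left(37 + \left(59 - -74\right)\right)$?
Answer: $-16830$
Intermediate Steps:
$- 99 \left(37 + \left(59 - -74\right)\right) = - 99 \left(37 + \left(59 + 74\right)\right) = - 99 \left(37 + 133\right) = \left(-99\right) 170 = -16830$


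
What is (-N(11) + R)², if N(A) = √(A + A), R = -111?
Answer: (111 + √22)² ≈ 13384.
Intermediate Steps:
N(A) = √2*√A (N(A) = √(2*A) = √2*√A)
(-N(11) + R)² = (-√2*√11 - 111)² = (-√22 - 111)² = (-111 - √22)²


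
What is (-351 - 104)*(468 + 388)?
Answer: -389480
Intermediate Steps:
(-351 - 104)*(468 + 388) = -455*856 = -389480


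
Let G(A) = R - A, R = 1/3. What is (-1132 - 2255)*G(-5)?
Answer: -18064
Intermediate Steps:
R = 1/3 (R = 1*(1/3) = 1/3 ≈ 0.33333)
G(A) = 1/3 - A
(-1132 - 2255)*G(-5) = (-1132 - 2255)*(1/3 - 1*(-5)) = -3387*(1/3 + 5) = -3387*16/3 = -18064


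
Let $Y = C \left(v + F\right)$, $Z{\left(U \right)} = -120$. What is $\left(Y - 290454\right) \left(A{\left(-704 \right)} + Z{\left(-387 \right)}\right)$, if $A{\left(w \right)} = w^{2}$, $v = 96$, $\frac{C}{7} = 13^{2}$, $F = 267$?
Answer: $68861556600$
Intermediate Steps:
$C = 1183$ ($C = 7 \cdot 13^{2} = 7 \cdot 169 = 1183$)
$Y = 429429$ ($Y = 1183 \left(96 + 267\right) = 1183 \cdot 363 = 429429$)
$\left(Y - 290454\right) \left(A{\left(-704 \right)} + Z{\left(-387 \right)}\right) = \left(429429 - 290454\right) \left(\left(-704\right)^{2} - 120\right) = 138975 \left(495616 - 120\right) = 138975 \cdot 495496 = 68861556600$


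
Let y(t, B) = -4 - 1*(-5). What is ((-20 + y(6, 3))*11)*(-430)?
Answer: 89870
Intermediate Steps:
y(t, B) = 1 (y(t, B) = -4 + 5 = 1)
((-20 + y(6, 3))*11)*(-430) = ((-20 + 1)*11)*(-430) = -19*11*(-430) = -209*(-430) = 89870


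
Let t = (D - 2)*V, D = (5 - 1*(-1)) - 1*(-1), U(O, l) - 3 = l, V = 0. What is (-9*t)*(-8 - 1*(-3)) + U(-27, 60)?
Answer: 63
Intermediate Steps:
U(O, l) = 3 + l
D = 7 (D = (5 + 1) + 1 = 6 + 1 = 7)
t = 0 (t = (7 - 2)*0 = 5*0 = 0)
(-9*t)*(-8 - 1*(-3)) + U(-27, 60) = (-9*0)*(-8 - 1*(-3)) + (3 + 60) = 0*(-8 + 3) + 63 = 0*(-5) + 63 = 0 + 63 = 63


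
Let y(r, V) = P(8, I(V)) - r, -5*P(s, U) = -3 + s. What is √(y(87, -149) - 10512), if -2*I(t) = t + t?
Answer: 10*I*√106 ≈ 102.96*I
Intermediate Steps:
I(t) = -t (I(t) = -(t + t)/2 = -t)
P(s, U) = ⅗ - s/5 (P(s, U) = -(-3 + s)/5 = ⅗ - s/5)
y(r, V) = -1 - r (y(r, V) = (⅗ - ⅕*8) - r = (⅗ - 8/5) - r = -1 - r)
√(y(87, -149) - 10512) = √((-1 - 1*87) - 10512) = √((-1 - 87) - 10512) = √(-88 - 10512) = √(-10600) = 10*I*√106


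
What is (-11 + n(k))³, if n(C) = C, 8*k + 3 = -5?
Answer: -1728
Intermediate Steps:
k = -1 (k = -3/8 + (⅛)*(-5) = -3/8 - 5/8 = -1)
(-11 + n(k))³ = (-11 - 1)³ = (-12)³ = -1728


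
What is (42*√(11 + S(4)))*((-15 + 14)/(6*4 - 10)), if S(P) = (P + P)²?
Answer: -15*√3 ≈ -25.981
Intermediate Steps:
S(P) = 4*P² (S(P) = (2*P)² = 4*P²)
(42*√(11 + S(4)))*((-15 + 14)/(6*4 - 10)) = (42*√(11 + 4*4²))*((-15 + 14)/(6*4 - 10)) = (42*√(11 + 4*16))*(-1/(24 - 10)) = (42*√(11 + 64))*(-1/14) = (42*√75)*(-1*1/14) = (42*(5*√3))*(-1/14) = (210*√3)*(-1/14) = -15*√3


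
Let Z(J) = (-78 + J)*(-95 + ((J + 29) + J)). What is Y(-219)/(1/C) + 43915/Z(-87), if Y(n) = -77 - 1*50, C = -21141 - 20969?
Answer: 42355931183/7920 ≈ 5.3480e+6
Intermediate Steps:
C = -42110
Y(n) = -127 (Y(n) = -77 - 50 = -127)
Z(J) = (-78 + J)*(-66 + 2*J) (Z(J) = (-78 + J)*(-95 + ((29 + J) + J)) = (-78 + J)*(-95 + (29 + 2*J)) = (-78 + J)*(-66 + 2*J))
Y(-219)/(1/C) + 43915/Z(-87) = -127/(1/(-42110)) + 43915/(5148 - 222*(-87) + 2*(-87)**2) = -127/(-1/42110) + 43915/(5148 + 19314 + 2*7569) = -127*(-42110) + 43915/(5148 + 19314 + 15138) = 5347970 + 43915/39600 = 5347970 + 43915*(1/39600) = 5347970 + 8783/7920 = 42355931183/7920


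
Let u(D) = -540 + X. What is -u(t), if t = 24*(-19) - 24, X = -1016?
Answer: 1556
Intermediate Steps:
t = -480 (t = -456 - 24 = -480)
u(D) = -1556 (u(D) = -540 - 1016 = -1556)
-u(t) = -1*(-1556) = 1556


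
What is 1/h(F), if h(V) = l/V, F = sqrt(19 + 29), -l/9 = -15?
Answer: 4*sqrt(3)/135 ≈ 0.051320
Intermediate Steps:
l = 135 (l = -9*(-15) = 135)
F = 4*sqrt(3) (F = sqrt(48) = 4*sqrt(3) ≈ 6.9282)
h(V) = 135/V
1/h(F) = 1/(135/((4*sqrt(3)))) = 1/(135*(sqrt(3)/12)) = 1/(45*sqrt(3)/4) = 4*sqrt(3)/135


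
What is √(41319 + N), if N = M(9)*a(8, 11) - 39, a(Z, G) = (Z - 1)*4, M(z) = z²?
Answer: 2*√10887 ≈ 208.68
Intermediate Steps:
a(Z, G) = -4 + 4*Z (a(Z, G) = (-1 + Z)*4 = -4 + 4*Z)
N = 2229 (N = 9²*(-4 + 4*8) - 39 = 81*(-4 + 32) - 39 = 81*28 - 39 = 2268 - 39 = 2229)
√(41319 + N) = √(41319 + 2229) = √43548 = 2*√10887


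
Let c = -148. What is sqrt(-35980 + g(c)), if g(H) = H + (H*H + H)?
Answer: 2*I*sqrt(3593) ≈ 119.88*I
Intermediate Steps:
g(H) = H**2 + 2*H (g(H) = H + (H**2 + H) = H + (H + H**2) = H**2 + 2*H)
sqrt(-35980 + g(c)) = sqrt(-35980 - 148*(2 - 148)) = sqrt(-35980 - 148*(-146)) = sqrt(-35980 + 21608) = sqrt(-14372) = 2*I*sqrt(3593)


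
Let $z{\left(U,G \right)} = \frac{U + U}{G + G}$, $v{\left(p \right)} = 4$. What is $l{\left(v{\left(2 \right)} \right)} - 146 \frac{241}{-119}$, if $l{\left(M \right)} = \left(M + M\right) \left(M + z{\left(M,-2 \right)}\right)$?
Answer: $\frac{37090}{119} \approx 311.68$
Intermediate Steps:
$z{\left(U,G \right)} = \frac{U}{G}$ ($z{\left(U,G \right)} = \frac{2 U}{2 G} = 2 U \frac{1}{2 G} = \frac{U}{G}$)
$l{\left(M \right)} = M^{2}$ ($l{\left(M \right)} = \left(M + M\right) \left(M + \frac{M}{-2}\right) = 2 M \left(M + M \left(- \frac{1}{2}\right)\right) = 2 M \left(M - \frac{M}{2}\right) = 2 M \frac{M}{2} = M^{2}$)
$l{\left(v{\left(2 \right)} \right)} - 146 \frac{241}{-119} = 4^{2} - 146 \frac{241}{-119} = 16 - 146 \cdot 241 \left(- \frac{1}{119}\right) = 16 - - \frac{35186}{119} = 16 + \frac{35186}{119} = \frac{37090}{119}$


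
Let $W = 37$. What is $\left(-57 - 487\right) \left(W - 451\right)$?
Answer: $225216$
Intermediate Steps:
$\left(-57 - 487\right) \left(W - 451\right) = \left(-57 - 487\right) \left(37 - 451\right) = \left(-544\right) \left(-414\right) = 225216$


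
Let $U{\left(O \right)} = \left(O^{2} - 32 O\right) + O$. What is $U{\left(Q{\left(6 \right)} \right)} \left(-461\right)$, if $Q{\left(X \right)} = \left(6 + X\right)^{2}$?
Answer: $-7501392$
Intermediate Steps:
$U{\left(O \right)} = O^{2} - 31 O$
$U{\left(Q{\left(6 \right)} \right)} \left(-461\right) = \left(6 + 6\right)^{2} \left(-31 + \left(6 + 6\right)^{2}\right) \left(-461\right) = 12^{2} \left(-31 + 12^{2}\right) \left(-461\right) = 144 \left(-31 + 144\right) \left(-461\right) = 144 \cdot 113 \left(-461\right) = 16272 \left(-461\right) = -7501392$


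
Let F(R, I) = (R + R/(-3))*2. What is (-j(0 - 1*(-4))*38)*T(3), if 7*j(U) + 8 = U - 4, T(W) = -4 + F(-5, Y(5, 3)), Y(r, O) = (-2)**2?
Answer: -9728/21 ≈ -463.24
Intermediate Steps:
Y(r, O) = 4
F(R, I) = 4*R/3 (F(R, I) = (R + R*(-1/3))*2 = (R - R/3)*2 = (2*R/3)*2 = 4*R/3)
T(W) = -32/3 (T(W) = -4 + (4/3)*(-5) = -4 - 20/3 = -32/3)
j(U) = -12/7 + U/7 (j(U) = -8/7 + (U - 4)/7 = -8/7 + (-4 + U)/7 = -8/7 + (-4/7 + U/7) = -12/7 + U/7)
(-j(0 - 1*(-4))*38)*T(3) = (-(-12/7 + (0 - 1*(-4))/7)*38)*(-32/3) = (-(-12/7 + (0 + 4)/7)*38)*(-32/3) = (-(-12/7 + (1/7)*4)*38)*(-32/3) = (-(-12/7 + 4/7)*38)*(-32/3) = (-1*(-8/7)*38)*(-32/3) = ((8/7)*38)*(-32/3) = (304/7)*(-32/3) = -9728/21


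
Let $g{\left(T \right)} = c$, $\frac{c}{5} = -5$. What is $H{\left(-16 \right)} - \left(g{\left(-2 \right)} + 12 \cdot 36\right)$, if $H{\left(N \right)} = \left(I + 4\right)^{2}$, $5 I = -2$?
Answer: $- \frac{9851}{25} \approx -394.04$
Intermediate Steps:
$c = -25$ ($c = 5 \left(-5\right) = -25$)
$I = - \frac{2}{5}$ ($I = \frac{1}{5} \left(-2\right) = - \frac{2}{5} \approx -0.4$)
$g{\left(T \right)} = -25$
$H{\left(N \right)} = \frac{324}{25}$ ($H{\left(N \right)} = \left(- \frac{2}{5} + 4\right)^{2} = \left(\frac{18}{5}\right)^{2} = \frac{324}{25}$)
$H{\left(-16 \right)} - \left(g{\left(-2 \right)} + 12 \cdot 36\right) = \frac{324}{25} - \left(-25 + 12 \cdot 36\right) = \frac{324}{25} - \left(-25 + 432\right) = \frac{324}{25} - 407 = - \frac{9851}{25}$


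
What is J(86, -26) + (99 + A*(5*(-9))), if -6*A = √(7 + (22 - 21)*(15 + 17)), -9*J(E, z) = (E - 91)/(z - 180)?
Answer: 183541/1854 + 15*√39/2 ≈ 145.83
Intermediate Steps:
J(E, z) = -(-91 + E)/(9*(-180 + z)) (J(E, z) = -(E - 91)/(9*(z - 180)) = -(-91 + E)/(9*(-180 + z)))
A = -√39/6 (A = -√(7 + (22 - 21)*(15 + 17))/6 = -√(7 + 1*32)/6 = -√(7 + 32)/6 = -√39/6 ≈ -1.0408)
J(86, -26) + (99 + A*(5*(-9))) = (91 - 1*86)/(9*(-180 - 26)) + (99 + (-√39/6)*(5*(-9))) = (⅑)*(91 - 86)/(-206) + (99 - √39/6*(-45)) = (⅑)*(-1/206)*5 + (99 + 15*√39/2) = -5/1854 + (99 + 15*√39/2) = 183541/1854 + 15*√39/2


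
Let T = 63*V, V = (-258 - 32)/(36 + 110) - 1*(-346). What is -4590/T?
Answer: -12410/58597 ≈ -0.21179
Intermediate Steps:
V = 25113/73 (V = -290/146 + 346 = -290*1/146 + 346 = -145/73 + 346 = 25113/73 ≈ 344.01)
T = 1582119/73 (T = 63*(25113/73) = 1582119/73 ≈ 21673.)
-4590/T = -4590/1582119/73 = -4590*73/1582119 = -12410/58597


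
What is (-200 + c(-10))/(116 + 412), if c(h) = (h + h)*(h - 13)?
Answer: 65/132 ≈ 0.49242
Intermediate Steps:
c(h) = 2*h*(-13 + h) (c(h) = (2*h)*(-13 + h) = 2*h*(-13 + h))
(-200 + c(-10))/(116 + 412) = (-200 + 2*(-10)*(-13 - 10))/(116 + 412) = (-200 + 2*(-10)*(-23))/528 = (-200 + 460)*(1/528) = 260*(1/528) = 65/132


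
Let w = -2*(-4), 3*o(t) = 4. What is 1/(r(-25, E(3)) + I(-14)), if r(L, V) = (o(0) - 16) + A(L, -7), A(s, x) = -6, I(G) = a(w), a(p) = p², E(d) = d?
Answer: 3/130 ≈ 0.023077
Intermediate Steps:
o(t) = 4/3 (o(t) = (⅓)*4 = 4/3)
w = 8
I(G) = 64 (I(G) = 8² = 64)
r(L, V) = -62/3 (r(L, V) = (4/3 - 16) - 6 = -44/3 - 6 = -62/3)
1/(r(-25, E(3)) + I(-14)) = 1/(-62/3 + 64) = 1/(130/3) = 3/130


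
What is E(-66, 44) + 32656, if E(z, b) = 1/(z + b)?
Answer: 718431/22 ≈ 32656.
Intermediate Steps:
E(z, b) = 1/(b + z)
E(-66, 44) + 32656 = 1/(44 - 66) + 32656 = 1/(-22) + 32656 = -1/22 + 32656 = 718431/22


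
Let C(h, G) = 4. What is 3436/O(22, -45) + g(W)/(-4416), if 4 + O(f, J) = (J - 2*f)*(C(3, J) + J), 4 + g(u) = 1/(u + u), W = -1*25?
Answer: 50626763/53654400 ≈ 0.94357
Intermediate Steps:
W = -25
g(u) = -4 + 1/(2*u) (g(u) = -4 + 1/(u + u) = -4 + 1/(2*u))
O(f, J) = -4 + (4 + J)*(J - 2*f) (O(f, J) = -4 + (J - 2*f)*(4 + J) = -4 + (4 + J)*(J - 2*f))
3436/O(22, -45) + g(W)/(-4416) = 3436/(-4 + (-45)² - 8*22 + 4*(-45) - 2*(-45)*22) + (-4 + (½)/(-25))/(-4416) = 3436/(-4 + 2025 - 176 - 180 + 1980) + (-4 + (½)*(-1/25))*(-1/4416) = 3436/3645 + (-4 - 1/50)*(-1/4416) = 3436*(1/3645) - 201/50*(-1/4416) = 3436/3645 + 67/73600 = 50626763/53654400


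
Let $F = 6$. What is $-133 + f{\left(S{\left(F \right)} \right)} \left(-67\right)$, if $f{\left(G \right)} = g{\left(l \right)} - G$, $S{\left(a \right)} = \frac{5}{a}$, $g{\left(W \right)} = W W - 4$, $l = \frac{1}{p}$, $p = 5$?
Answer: $\frac{28223}{150} \approx 188.15$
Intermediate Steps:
$l = \frac{1}{5} \approx 0.2$
$g{\left(W \right)} = -4 + W^{2}$ ($g{\left(W \right)} = W^{2} - 4 = -4 + W^{2}$)
$f{\left(G \right)} = - \frac{99}{25} - G$ ($f{\left(G \right)} = \left(-4 + \left(\frac{1}{5}\right)^{2}\right) - G = \left(-4 + \frac{1}{25}\right) - G = - \frac{99}{25} - G$)
$-133 + f{\left(S{\left(F \right)} \right)} \left(-67\right) = -133 + \left(- \frac{99}{25} - \frac{5}{6}\right) \left(-67\right) = -133 - - \frac{48173}{150} = -133 + \frac{48173}{150} = \frac{28223}{150}$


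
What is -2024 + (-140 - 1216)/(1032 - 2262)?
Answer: -414694/205 ≈ -2022.9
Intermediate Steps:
-2024 + (-140 - 1216)/(1032 - 2262) = -2024 - 1356/(-1230) = -2024 - 1356*(-1/1230) = -2024 + 226/205 = -414694/205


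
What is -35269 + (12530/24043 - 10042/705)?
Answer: -598053265891/16950315 ≈ -35283.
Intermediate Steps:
-35269 + (12530/24043 - 10042/705) = -35269 - 232606156/16950315 = -598053265891/16950315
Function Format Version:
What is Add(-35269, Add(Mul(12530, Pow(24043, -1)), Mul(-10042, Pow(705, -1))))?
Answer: Rational(-598053265891, 16950315) ≈ -35283.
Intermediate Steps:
Add(-35269, Add(Mul(12530, Pow(24043, -1)), Mul(-10042, Pow(705, -1)))) = Add(-35269, Add(Mul(12530, Rational(1, 24043)), Mul(-10042, Rational(1, 705)))) = Add(-35269, Add(Rational(12530, 24043), Rational(-10042, 705))) = Add(-35269, Rational(-232606156, 16950315)) = Rational(-598053265891, 16950315)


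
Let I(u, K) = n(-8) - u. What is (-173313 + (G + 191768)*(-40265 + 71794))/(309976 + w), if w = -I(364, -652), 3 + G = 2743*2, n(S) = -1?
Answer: 6218953466/310341 ≈ 20039.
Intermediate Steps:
I(u, K) = -1 - u
G = 5483 (G = -3 + 2743*2 = -3 + 5486 = 5483)
w = 365 (w = -(-1 - 1*364) = -(-1 - 364) = -1*(-365) = 365)
(-173313 + (G + 191768)*(-40265 + 71794))/(309976 + w) = (-173313 + (5483 + 191768)*(-40265 + 71794))/(309976 + 365) = (-173313 + 197251*31529)/310341 = (-173313 + 6219126779)*(1/310341) = 6218953466*(1/310341) = 6218953466/310341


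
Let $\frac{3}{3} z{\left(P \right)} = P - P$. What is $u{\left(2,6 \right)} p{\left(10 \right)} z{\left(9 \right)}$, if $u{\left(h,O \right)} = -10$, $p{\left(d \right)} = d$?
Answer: $0$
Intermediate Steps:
$z{\left(P \right)} = 0$ ($z{\left(P \right)} = P - P = 0$)
$u{\left(2,6 \right)} p{\left(10 \right)} z{\left(9 \right)} = \left(-10\right) 10 \cdot 0 = \left(-100\right) 0 = 0$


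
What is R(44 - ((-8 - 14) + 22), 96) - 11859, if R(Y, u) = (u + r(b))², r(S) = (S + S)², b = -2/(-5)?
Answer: -1574819/625 ≈ -2519.7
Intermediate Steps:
b = ⅖ (b = -2*(-⅕) = ⅖ ≈ 0.40000)
r(S) = 4*S² (r(S) = (2*S)² = 4*S²)
R(Y, u) = (16/25 + u)² (R(Y, u) = (u + 4*(⅖)²)² = (u + 4*(4/25))² = (u + 16/25)² = (16/25 + u)²)
R(44 - ((-8 - 14) + 22), 96) - 11859 = (16 + 25*96)²/625 - 11859 = (16 + 2400)²/625 - 11859 = (1/625)*2416² - 11859 = (1/625)*5837056 - 11859 = 5837056/625 - 11859 = -1574819/625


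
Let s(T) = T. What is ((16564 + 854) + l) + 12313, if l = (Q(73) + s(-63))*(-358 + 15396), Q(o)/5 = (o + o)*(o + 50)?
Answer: 1349344357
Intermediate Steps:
Q(o) = 10*o*(50 + o) (Q(o) = 5*((o + o)*(o + 50)) = 5*((2*o)*(50 + o)) = 5*(2*o*(50 + o)) = 10*o*(50 + o))
l = 1349314626 (l = (10*73*(50 + 73) - 63)*(-358 + 15396) = (10*73*123 - 63)*15038 = (89790 - 63)*15038 = 89727*15038 = 1349314626)
((16564 + 854) + l) + 12313 = ((16564 + 854) + 1349314626) + 12313 = (17418 + 1349314626) + 12313 = 1349332044 + 12313 = 1349344357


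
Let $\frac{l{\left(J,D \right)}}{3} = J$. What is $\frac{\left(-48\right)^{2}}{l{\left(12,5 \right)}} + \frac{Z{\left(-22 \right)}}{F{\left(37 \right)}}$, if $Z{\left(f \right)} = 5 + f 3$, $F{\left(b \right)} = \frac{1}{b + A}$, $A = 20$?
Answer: $-3413$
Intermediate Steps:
$l{\left(J,D \right)} = 3 J$
$F{\left(b \right)} = \frac{1}{20 + b}$ ($F{\left(b \right)} = \frac{1}{b + 20} = \frac{1}{20 + b}$)
$Z{\left(f \right)} = 5 + 3 f$
$\frac{\left(-48\right)^{2}}{l{\left(12,5 \right)}} + \frac{Z{\left(-22 \right)}}{F{\left(37 \right)}} = \frac{\left(-48\right)^{2}}{3 \cdot 12} + \frac{5 + 3 \left(-22\right)}{\frac{1}{20 + 37}} = \frac{2304}{36} + \frac{5 - 66}{\frac{1}{57}} = 2304 \cdot \frac{1}{36} - 61 \frac{1}{\frac{1}{57}} = 64 - 3477 = -3413$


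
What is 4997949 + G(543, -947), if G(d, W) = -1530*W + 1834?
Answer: 6448693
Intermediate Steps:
G(d, W) = 1834 - 1530*W
4997949 + G(543, -947) = 4997949 + (1834 - 1530*(-947)) = 4997949 + (1834 + 1448910) = 4997949 + 1450744 = 6448693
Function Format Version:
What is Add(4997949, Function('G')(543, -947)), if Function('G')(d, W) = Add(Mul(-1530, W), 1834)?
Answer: 6448693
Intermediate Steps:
Function('G')(d, W) = Add(1834, Mul(-1530, W))
Add(4997949, Function('G')(543, -947)) = Add(4997949, Add(1834, Mul(-1530, -947))) = Add(4997949, Add(1834, 1448910)) = Add(4997949, 1450744) = 6448693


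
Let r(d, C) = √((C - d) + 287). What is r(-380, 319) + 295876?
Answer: 295876 + √986 ≈ 2.9591e+5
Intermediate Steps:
r(d, C) = √(287 + C - d)
r(-380, 319) + 295876 = √(287 + 319 - 1*(-380)) + 295876 = √(287 + 319 + 380) + 295876 = √986 + 295876 = 295876 + √986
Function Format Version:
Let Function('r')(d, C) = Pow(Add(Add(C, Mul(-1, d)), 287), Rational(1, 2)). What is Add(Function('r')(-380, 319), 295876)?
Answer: Add(295876, Pow(986, Rational(1, 2))) ≈ 2.9591e+5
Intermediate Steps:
Function('r')(d, C) = Pow(Add(287, C, Mul(-1, d)), Rational(1, 2))
Add(Function('r')(-380, 319), 295876) = Add(Pow(Add(287, 319, Mul(-1, -380)), Rational(1, 2)), 295876) = Add(Pow(Add(287, 319, 380), Rational(1, 2)), 295876) = Add(Pow(986, Rational(1, 2)), 295876) = Add(295876, Pow(986, Rational(1, 2)))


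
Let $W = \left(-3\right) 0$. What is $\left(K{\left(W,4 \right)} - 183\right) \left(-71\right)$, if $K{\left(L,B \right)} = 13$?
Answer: $12070$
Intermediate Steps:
$W = 0$
$\left(K{\left(W,4 \right)} - 183\right) \left(-71\right) = \left(13 - 183\right) \left(-71\right) = \left(-170\right) \left(-71\right) = 12070$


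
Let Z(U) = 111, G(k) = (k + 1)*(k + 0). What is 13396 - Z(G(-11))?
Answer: 13285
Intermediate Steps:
G(k) = k*(1 + k) (G(k) = (1 + k)*k = k*(1 + k))
13396 - Z(G(-11)) = 13396 - 1*111 = 13396 - 111 = 13285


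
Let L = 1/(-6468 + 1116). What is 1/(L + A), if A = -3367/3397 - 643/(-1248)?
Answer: -315132896/150044593 ≈ -2.1003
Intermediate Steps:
A = -2017745/4239456 (A = -3367*1/3397 - 643*(-1/1248) = -3367/3397 + 643/1248 = -2017745/4239456 ≈ -0.47594)
L = -1/5352 (L = 1/(-5352) = -1/5352 ≈ -0.00018685)
1/(L + A) = 1/(-1/5352 - 2017745/4239456) = 1/(-150044593/315132896) = -315132896/150044593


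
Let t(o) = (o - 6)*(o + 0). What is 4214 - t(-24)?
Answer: 3494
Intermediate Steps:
t(o) = o*(-6 + o) (t(o) = (-6 + o)*o = o*(-6 + o))
4214 - t(-24) = 4214 - (-24)*(-6 - 24) = 4214 - (-24)*(-30) = 4214 - 1*720 = 4214 - 720 = 3494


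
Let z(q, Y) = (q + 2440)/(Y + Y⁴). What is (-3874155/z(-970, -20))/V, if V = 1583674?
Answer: -10329788615/38800013 ≈ -266.23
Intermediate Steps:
z(q, Y) = (2440 + q)/(Y + Y⁴)
(-3874155/z(-970, -20))/V = -3874155*(-20 + (-20)⁴)/(2440 - 970)/1583674 = -3874155/(1470/(-20 + 160000))*(1/1583674) = -3874155/(1470/159980)*(1/1583674) = -3874155/((1/159980)*1470)*(1/1583674) = -3874155/147/15998*(1/1583674) = -3874155*15998/147*(1/1583674) = -20659577230/49*1/1583674 = -10329788615/38800013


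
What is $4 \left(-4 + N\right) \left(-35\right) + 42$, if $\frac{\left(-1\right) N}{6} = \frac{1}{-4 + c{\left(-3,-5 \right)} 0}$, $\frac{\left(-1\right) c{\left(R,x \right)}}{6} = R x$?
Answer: $392$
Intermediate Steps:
$c{\left(R,x \right)} = - 6 R x$
$N = \frac{3}{2}$ ($N = - \frac{6}{-4 + \left(-6\right) \left(-3\right) \left(-5\right) 0} = - \frac{6}{-4 - 0} = - \frac{6}{-4 + 0} = - \frac{6}{-4} = \left(-6\right) \left(- \frac{1}{4}\right) = \frac{3}{2} \approx 1.5$)
$4 \left(-4 + N\right) \left(-35\right) + 42 = 4 \left(-4 + \frac{3}{2}\right) \left(-35\right) + 42 = 4 \left(- \frac{5}{2}\right) \left(-35\right) + 42 = \left(-10\right) \left(-35\right) + 42 = 350 + 42 = 392$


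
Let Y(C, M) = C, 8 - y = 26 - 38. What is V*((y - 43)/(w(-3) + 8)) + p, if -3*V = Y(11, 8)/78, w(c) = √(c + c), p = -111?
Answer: (-25974*√6 + 207539*I)/(234*(√6 - 8*I)) ≈ -110.88 - 0.037834*I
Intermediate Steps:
y = 20 (y = 8 - (26 - 38) = 8 - 1*(-12) = 8 + 12 = 20)
w(c) = √2*√c (w(c) = √(2*c) = √2*√c)
V = -11/234 (V = -11/(3*78) = -⅓*11/78 = -11/234 ≈ -0.047009)
V*((y - 43)/(w(-3) + 8)) + p = -11*(20 - 43)/(234*(√2*√(-3) + 8)) - 111 = -(-253)/(234*(√2*(I*√3) + 8)) - 111 = -(-253)/(234*(I*√6 + 8)) - 111 = -(-253)/(234*(8 + I*√6)) - 111 = 253/(234*(8 + I*√6)) - 111 = -111 + 253/(234*(8 + I*√6))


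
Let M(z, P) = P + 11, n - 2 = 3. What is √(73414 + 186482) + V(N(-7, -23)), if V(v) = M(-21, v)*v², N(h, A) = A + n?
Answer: -2268 + 14*√1326 ≈ -1758.2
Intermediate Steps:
n = 5 (n = 2 + 3 = 5)
M(z, P) = 11 + P
N(h, A) = 5 + A (N(h, A) = A + 5 = 5 + A)
V(v) = v²*(11 + v) (V(v) = (11 + v)*v² = v²*(11 + v))
√(73414 + 186482) + V(N(-7, -23)) = √(73414 + 186482) + (5 - 23)²*(11 + (5 - 23)) = √259896 + (-18)²*(11 - 18) = 14*√1326 + 324*(-7) = 14*√1326 - 2268 = -2268 + 14*√1326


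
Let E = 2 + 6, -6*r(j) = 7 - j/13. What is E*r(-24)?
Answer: -460/39 ≈ -11.795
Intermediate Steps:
r(j) = -7/6 + j/78 (r(j) = -(7 - j/13)/6 = -7/6 + j/78)
E = 8
E*r(-24) = 8*(-7/6 + (1/78)*(-24)) = 8*(-7/6 - 4/13) = 8*(-115/78) = -460/39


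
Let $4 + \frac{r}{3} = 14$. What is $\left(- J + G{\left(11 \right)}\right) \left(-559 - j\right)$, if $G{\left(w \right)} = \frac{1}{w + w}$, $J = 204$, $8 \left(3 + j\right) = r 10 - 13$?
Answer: $\frac{21245945}{176} \approx 1.2072 \cdot 10^{5}$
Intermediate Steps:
$r = 30$ ($r = -12 + 3 \cdot 14 = -12 + 42 = 30$)
$j = \frac{263}{8}$ ($j = -3 + \frac{30 \cdot 10 - 13}{8} = -3 + \frac{300 - 13}{8} = -3 + \frac{1}{8} \cdot 287 = -3 + \frac{287}{8} = \frac{263}{8} \approx 32.875$)
$G{\left(w \right)} = \frac{1}{2 w}$
$\left(- J + G{\left(11 \right)}\right) \left(-559 - j\right) = \left(\left(-1\right) 204 + \frac{1}{2 \cdot 11}\right) \left(-559 - \frac{263}{8}\right) = \left(-204 + \frac{1}{2} \cdot \frac{1}{11}\right) \left(-559 - \frac{263}{8}\right) = \left(-204 + \frac{1}{22}\right) \left(- \frac{4735}{8}\right) = \left(- \frac{4487}{22}\right) \left(- \frac{4735}{8}\right) = \frac{21245945}{176}$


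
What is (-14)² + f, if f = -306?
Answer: -110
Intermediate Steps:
(-14)² + f = (-14)² - 306 = 196 - 306 = -110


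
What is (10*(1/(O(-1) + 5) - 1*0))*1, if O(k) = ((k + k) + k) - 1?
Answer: 10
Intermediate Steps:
O(k) = -1 + 3*k (O(k) = (2*k + k) - 1 = 3*k - 1 = -1 + 3*k)
(10*(1/(O(-1) + 5) - 1*0))*1 = (10*(1/((-1 + 3*(-1)) + 5) - 1*0))*1 = (10*(1/((-1 - 3) + 5) + 0))*1 = (10*(1/(-4 + 5) + 0))*1 = (10*(1/1 + 0))*1 = (10*(1 + 0))*1 = (10*1)*1 = 10*1 = 10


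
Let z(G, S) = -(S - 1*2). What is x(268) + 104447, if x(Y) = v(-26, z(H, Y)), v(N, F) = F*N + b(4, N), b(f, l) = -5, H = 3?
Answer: 111358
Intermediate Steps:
z(G, S) = 2 - S (z(G, S) = -(S - 2) = -(-2 + S) = 2 - S)
v(N, F) = -5 + F*N (v(N, F) = F*N - 5 = -5 + F*N)
x(Y) = -57 + 26*Y (x(Y) = -5 + (2 - Y)*(-26) = -5 + (-52 + 26*Y) = -57 + 26*Y)
x(268) + 104447 = (-57 + 26*268) + 104447 = (-57 + 6968) + 104447 = 6911 + 104447 = 111358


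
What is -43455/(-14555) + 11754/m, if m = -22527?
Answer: 17951807/7286233 ≈ 2.4638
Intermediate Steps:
-43455/(-14555) + 11754/m = -43455/(-14555) + 11754/(-22527) = -43455*(-1/14555) + 11754*(-1/22527) = 8691/2911 - 1306/2503 = 17951807/7286233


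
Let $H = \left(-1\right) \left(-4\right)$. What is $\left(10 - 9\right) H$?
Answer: $4$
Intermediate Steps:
$H = 4$
$\left(10 - 9\right) H = \left(10 - 9\right) 4 = 1 \cdot 4 = 4$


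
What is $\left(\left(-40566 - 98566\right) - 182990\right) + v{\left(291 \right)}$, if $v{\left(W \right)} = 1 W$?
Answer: $-321831$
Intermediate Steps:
$v{\left(W \right)} = W$
$\left(\left(-40566 - 98566\right) - 182990\right) + v{\left(291 \right)} = \left(\left(-40566 - 98566\right) - 182990\right) + 291 = \left(-139132 - 182990\right) + 291 = -322122 + 291 = -321831$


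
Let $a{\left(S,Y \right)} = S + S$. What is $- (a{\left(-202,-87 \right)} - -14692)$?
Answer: $-14288$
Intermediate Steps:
$a{\left(S,Y \right)} = 2 S$
$- (a{\left(-202,-87 \right)} - -14692) = - (2 \left(-202\right) - -14692) = - (-404 + 14692) = \left(-1\right) 14288 = -14288$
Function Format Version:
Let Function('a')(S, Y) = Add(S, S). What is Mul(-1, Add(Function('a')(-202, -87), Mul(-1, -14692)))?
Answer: -14288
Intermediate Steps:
Function('a')(S, Y) = Mul(2, S)
Mul(-1, Add(Function('a')(-202, -87), Mul(-1, -14692))) = Mul(-1, Add(Mul(2, -202), Mul(-1, -14692))) = Mul(-1, Add(-404, 14692)) = Mul(-1, 14288) = -14288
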